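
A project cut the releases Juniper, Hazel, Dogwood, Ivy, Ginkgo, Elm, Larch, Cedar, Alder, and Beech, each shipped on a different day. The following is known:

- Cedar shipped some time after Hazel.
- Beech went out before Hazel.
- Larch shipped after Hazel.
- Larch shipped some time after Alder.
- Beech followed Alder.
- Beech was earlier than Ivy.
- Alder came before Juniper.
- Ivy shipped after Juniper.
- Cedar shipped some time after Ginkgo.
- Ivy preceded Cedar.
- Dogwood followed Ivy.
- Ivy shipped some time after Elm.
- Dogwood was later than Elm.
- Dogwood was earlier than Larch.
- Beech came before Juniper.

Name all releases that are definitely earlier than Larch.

Alder, Beech, Dogwood, Elm, Hazel, Ivy, Juniper

Directly stated before Larch: Alder, Dogwood, and Hazel.
Beech reaches Larch via Beech → Hazel → Larch.
Elm reaches Larch via Elm → Dogwood → Larch.
Ivy reaches Larch via Ivy → Dogwood → Larch.
Likewise Juniper reaches Larch by chaining the stated constraints.
No chain forces Ginkgo (or any of the others) ahead of Larch.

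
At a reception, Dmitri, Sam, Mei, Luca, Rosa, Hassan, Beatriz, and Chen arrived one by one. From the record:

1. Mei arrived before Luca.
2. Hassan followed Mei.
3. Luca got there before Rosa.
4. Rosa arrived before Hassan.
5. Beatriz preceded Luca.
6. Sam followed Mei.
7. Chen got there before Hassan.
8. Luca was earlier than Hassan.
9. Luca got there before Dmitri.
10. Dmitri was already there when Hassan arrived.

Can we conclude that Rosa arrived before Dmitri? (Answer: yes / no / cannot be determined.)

cannot be determined

No chain of stated constraints runs from Rosa to Dmitri, and none runs from Dmitri to Rosa either.
So the relative order of Rosa and Dmitri is not fixed by the given facts.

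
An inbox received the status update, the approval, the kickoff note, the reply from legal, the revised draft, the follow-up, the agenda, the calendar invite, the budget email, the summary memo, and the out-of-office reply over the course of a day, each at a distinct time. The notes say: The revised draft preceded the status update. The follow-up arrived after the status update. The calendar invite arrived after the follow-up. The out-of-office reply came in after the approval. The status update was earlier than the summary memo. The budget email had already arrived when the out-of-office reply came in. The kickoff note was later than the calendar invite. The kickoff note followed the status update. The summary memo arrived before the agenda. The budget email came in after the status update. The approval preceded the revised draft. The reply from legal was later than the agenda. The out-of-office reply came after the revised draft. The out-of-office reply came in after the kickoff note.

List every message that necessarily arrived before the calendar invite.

the approval, the follow-up, the revised draft, the status update

Directly stated before the calendar invite: the follow-up.
The approval reaches the calendar invite via the approval → the revised draft → the status update → the follow-up → the calendar invite.
The revised draft reaches the calendar invite via the revised draft → the status update → the follow-up → the calendar invite.
The status update reaches the calendar invite via the status update → the follow-up → the calendar invite.
No chain forces the budget email (or any of the others) ahead of the calendar invite.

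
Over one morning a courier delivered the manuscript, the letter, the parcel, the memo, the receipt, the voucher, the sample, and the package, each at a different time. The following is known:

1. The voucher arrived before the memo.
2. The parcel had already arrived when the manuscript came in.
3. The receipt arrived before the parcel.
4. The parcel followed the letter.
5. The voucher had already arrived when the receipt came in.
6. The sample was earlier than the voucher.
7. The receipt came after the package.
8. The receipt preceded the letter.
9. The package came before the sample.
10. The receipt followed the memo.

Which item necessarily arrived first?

the package

The package has a chain of constraints placing it before every other item, so the package must be first.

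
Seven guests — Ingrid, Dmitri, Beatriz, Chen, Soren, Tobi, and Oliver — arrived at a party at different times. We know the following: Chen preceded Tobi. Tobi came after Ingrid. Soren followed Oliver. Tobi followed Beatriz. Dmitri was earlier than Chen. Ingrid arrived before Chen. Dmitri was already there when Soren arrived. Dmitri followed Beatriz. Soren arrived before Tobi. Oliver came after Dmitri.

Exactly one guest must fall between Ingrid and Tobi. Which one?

Tracing the constraints gives Ingrid → Chen → Tobi, so Chen sits after Ingrid and before Tobi.
No other guest is forced both after Ingrid and before Tobi.

Chen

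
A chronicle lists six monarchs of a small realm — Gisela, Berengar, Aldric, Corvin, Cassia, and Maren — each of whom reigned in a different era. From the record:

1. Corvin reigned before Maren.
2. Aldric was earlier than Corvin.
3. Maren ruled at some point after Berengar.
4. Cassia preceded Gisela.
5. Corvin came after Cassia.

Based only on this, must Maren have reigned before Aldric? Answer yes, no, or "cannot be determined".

Tracing the constraints gives Aldric → Corvin → Maren, so Aldric must come before Maren.
That means Maren cannot be before Aldric.

no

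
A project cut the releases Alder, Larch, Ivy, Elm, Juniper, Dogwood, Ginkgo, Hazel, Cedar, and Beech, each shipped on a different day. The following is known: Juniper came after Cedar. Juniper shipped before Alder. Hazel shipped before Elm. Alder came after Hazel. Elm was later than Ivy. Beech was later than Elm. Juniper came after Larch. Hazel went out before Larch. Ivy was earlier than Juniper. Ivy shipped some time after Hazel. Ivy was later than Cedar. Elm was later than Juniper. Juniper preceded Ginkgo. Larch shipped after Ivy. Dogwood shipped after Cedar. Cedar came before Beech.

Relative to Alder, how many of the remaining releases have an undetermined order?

4

Forced before Alder: Cedar, Hazel, Ivy, Juniper, and Larch.
That leaves Beech, Dogwood, Elm, and Ginkgo with no forced order relative to Alder — 4.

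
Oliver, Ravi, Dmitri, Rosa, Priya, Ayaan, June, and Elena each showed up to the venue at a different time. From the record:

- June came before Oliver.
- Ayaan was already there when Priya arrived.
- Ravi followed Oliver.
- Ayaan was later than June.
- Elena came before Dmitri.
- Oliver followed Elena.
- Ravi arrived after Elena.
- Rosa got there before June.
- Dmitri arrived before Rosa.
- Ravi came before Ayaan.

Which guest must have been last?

Every other guest has a chain of constraints placing them before Priya, so Priya is last.

Priya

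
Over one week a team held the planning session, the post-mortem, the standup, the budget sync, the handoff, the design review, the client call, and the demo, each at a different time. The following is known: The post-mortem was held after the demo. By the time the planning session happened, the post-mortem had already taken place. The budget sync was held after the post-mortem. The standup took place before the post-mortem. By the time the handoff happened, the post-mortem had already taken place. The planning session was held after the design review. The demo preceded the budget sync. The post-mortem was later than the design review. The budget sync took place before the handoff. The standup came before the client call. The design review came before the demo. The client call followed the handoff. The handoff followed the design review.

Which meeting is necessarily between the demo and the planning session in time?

Tracing the constraints gives the demo → the post-mortem → the planning session, so the post-mortem sits after the demo and before the planning session.
No other meeting is forced both after the demo and before the planning session.

the post-mortem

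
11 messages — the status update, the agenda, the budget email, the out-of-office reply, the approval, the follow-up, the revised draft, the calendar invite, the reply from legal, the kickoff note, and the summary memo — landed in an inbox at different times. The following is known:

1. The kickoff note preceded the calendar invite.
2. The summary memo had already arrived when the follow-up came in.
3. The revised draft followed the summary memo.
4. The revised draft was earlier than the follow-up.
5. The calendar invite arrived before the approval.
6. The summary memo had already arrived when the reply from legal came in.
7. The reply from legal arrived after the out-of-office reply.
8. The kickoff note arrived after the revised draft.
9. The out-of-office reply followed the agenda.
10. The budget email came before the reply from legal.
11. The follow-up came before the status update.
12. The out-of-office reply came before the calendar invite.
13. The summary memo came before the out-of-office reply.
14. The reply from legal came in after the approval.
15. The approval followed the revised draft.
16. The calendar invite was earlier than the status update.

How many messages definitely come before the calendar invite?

5

Directly stated before the calendar invite: the kickoff note and the out-of-office reply.
The agenda reaches the calendar invite via the agenda → the out-of-office reply → the calendar invite.
The revised draft reaches the calendar invite via the revised draft → the kickoff note → the calendar invite.
The summary memo reaches the calendar invite via the summary memo → the out-of-office reply → the calendar invite.
No chain forces the approval (or any of the others) ahead of the calendar invite.
That's the agenda, the kickoff note, the out-of-office reply, the revised draft, and the summary memo — 5 in all.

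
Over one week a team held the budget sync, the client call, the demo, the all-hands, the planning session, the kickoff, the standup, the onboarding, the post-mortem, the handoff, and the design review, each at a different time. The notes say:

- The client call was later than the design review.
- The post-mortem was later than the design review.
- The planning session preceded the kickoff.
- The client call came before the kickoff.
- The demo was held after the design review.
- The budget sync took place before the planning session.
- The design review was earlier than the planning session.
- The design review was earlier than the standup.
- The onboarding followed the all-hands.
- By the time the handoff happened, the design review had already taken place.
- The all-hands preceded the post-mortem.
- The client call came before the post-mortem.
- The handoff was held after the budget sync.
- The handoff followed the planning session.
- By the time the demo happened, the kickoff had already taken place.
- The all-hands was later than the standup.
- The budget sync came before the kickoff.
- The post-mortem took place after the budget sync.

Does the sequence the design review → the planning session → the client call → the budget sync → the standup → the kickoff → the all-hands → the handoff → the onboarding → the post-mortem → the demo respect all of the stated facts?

no

The constraints require the budget sync before the planning session, but in the proposed sequence the planning session appears ahead of the budget sync. That one violation is enough.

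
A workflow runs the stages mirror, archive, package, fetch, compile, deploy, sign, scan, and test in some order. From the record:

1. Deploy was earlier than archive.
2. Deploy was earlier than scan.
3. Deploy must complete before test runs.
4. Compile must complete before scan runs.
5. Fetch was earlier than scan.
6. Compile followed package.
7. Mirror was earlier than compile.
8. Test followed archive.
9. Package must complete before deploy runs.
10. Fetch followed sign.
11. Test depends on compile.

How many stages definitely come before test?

Directly stated before test: archive, compile, and deploy.
Mirror reaches test via mirror → compile → test.
Package reaches test via package → compile → test.
That's archive, compile, deploy, mirror, and package — 5 in all.

5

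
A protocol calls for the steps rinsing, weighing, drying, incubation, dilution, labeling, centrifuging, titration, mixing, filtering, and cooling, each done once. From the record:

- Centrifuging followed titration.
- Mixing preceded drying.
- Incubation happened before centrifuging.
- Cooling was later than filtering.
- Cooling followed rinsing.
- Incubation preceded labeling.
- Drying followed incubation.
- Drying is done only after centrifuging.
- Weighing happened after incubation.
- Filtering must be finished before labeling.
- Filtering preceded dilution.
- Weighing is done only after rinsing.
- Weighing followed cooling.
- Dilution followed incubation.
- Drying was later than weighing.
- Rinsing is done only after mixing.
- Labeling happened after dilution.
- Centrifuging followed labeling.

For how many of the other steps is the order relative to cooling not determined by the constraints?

5

Forced before cooling: filtering, mixing, and rinsing; forced after cooling: drying and weighing.
That leaves centrifuging, dilution, incubation, labeling, and titration with no forced order relative to cooling — 5.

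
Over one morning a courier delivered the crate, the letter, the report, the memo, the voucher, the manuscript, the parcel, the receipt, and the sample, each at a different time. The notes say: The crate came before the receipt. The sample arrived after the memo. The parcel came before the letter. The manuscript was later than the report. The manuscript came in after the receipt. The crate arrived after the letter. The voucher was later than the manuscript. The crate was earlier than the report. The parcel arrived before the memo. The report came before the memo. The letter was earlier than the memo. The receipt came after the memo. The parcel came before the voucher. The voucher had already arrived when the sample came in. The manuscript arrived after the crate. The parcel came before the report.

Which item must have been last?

Every other item has a chain of constraints placing it before the sample, so the sample is last.

the sample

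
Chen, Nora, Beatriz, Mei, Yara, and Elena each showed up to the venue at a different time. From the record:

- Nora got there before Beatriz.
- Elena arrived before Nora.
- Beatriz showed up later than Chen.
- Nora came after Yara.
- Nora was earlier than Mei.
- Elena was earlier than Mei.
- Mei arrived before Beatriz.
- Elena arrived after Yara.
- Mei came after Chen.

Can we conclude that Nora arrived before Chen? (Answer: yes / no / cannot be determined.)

No chain of stated constraints runs from Nora to Chen, and none runs from Chen to Nora either.
So the relative order of Nora and Chen is not fixed by the given facts.

cannot be determined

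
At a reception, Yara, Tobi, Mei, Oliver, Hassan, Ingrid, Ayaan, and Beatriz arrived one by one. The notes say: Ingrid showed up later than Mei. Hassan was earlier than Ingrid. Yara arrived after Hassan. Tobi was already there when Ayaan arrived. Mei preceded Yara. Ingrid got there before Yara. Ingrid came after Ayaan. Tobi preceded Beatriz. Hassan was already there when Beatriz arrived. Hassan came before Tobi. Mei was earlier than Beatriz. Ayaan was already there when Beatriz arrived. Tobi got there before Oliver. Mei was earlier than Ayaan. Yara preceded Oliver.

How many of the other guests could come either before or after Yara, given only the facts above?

1

Forced before Yara: Ayaan, Hassan, Ingrid, Mei, and Tobi; forced after Yara: Oliver.
That leaves Beatriz with no forced order relative to Yara — 1.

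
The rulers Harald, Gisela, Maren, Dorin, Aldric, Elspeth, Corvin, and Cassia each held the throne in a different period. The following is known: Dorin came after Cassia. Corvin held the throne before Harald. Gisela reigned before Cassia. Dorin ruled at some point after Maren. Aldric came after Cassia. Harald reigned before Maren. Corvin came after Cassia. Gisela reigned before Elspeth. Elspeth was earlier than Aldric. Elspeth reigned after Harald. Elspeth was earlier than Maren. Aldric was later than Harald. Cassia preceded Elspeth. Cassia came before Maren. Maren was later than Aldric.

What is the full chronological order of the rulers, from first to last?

The constraints fix every adjacent pair, so only one ordering works:
Gisela → Cassia → Corvin → Harald → Elspeth → Aldric → Maren → Dorin.

Gisela, Cassia, Corvin, Harald, Elspeth, Aldric, Maren, Dorin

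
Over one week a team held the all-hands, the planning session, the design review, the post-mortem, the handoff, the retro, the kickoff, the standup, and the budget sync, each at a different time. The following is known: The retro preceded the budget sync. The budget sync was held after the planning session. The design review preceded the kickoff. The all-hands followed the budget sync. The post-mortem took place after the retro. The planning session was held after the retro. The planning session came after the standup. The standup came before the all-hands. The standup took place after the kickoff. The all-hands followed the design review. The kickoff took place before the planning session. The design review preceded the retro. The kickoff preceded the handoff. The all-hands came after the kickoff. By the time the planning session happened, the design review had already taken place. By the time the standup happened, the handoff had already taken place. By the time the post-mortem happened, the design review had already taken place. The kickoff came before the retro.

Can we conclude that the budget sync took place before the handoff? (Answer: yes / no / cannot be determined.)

no

Tracing the constraints gives the handoff → the standup → the planning session → the budget sync, so the handoff must come before the budget sync.
That means the budget sync cannot be before the handoff.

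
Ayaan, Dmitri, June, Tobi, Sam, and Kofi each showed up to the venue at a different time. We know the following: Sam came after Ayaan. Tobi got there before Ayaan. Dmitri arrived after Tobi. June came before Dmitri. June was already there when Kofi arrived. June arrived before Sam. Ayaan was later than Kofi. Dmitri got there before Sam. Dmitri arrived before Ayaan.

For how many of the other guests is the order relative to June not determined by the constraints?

1

Forced after June: Ayaan, Dmitri, Kofi, and Sam.
That leaves Tobi with no forced order relative to June — 1.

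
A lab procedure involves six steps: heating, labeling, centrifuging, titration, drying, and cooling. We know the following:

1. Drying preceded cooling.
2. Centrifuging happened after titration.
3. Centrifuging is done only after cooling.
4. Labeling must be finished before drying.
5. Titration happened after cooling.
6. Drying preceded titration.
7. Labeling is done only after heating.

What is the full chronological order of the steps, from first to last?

The constraints fix every adjacent pair, so only one ordering works:
heating → labeling → drying → cooling → titration → centrifuging.

heating, labeling, drying, cooling, titration, centrifuging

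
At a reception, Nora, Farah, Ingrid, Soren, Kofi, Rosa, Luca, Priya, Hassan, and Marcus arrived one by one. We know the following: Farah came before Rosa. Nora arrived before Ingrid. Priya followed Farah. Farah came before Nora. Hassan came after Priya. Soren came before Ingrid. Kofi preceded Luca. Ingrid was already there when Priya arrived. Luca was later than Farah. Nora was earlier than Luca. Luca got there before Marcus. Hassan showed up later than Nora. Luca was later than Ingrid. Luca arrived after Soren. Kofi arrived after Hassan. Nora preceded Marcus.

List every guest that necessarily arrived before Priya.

Farah, Ingrid, Nora, Soren

Directly stated before Priya: Farah and Ingrid.
Nora reaches Priya via Nora → Ingrid → Priya.
Soren reaches Priya via Soren → Ingrid → Priya.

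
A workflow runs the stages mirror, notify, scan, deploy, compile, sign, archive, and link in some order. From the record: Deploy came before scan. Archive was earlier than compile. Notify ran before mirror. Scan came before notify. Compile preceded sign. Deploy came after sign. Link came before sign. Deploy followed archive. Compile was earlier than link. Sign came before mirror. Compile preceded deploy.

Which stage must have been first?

archive

Archive has a chain of constraints placing it before every other stage, so archive must be first.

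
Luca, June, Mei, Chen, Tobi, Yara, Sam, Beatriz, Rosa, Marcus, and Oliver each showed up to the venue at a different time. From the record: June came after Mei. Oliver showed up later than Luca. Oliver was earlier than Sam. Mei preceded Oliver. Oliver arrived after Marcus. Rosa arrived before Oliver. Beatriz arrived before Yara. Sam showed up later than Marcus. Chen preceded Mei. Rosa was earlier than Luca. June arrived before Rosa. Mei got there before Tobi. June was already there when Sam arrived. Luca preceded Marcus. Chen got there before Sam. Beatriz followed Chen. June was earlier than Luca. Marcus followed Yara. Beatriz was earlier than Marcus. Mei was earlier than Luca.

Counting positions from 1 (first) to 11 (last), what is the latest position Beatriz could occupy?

Beatriz must come before Marcus, Oliver, Sam, and Yara — 4 guests forced after them.
Everything else can be placed before Beatriz in some valid order, so Beatriz can sit as late as position 11 − 4 = 7.

7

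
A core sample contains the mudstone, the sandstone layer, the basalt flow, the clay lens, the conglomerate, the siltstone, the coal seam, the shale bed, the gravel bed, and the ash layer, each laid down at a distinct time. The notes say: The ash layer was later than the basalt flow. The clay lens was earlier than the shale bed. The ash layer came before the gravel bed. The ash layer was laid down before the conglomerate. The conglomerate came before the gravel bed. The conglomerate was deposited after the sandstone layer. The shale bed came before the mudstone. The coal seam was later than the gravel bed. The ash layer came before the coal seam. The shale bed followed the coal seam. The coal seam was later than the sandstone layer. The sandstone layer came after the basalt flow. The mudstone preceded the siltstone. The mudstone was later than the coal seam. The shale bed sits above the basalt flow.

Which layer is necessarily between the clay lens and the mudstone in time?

the shale bed

Tracing the constraints gives the clay lens → the shale bed → the mudstone, so the shale bed sits after the clay lens and before the mudstone.
No other layer is forced both after the clay lens and before the mudstone.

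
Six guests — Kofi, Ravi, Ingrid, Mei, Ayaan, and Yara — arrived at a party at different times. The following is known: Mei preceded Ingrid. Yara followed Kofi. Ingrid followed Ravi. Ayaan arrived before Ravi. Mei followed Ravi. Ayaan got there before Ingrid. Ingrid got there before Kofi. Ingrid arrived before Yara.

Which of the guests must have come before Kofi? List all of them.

Directly stated before Kofi: Ingrid.
Ayaan reaches Kofi via Ayaan → Ingrid → Kofi.
Mei reaches Kofi via Mei → Ingrid → Kofi.
Ravi reaches Kofi via Ravi → Ingrid → Kofi.
No chain forces Yara ahead of Kofi.

Ayaan, Ingrid, Mei, Ravi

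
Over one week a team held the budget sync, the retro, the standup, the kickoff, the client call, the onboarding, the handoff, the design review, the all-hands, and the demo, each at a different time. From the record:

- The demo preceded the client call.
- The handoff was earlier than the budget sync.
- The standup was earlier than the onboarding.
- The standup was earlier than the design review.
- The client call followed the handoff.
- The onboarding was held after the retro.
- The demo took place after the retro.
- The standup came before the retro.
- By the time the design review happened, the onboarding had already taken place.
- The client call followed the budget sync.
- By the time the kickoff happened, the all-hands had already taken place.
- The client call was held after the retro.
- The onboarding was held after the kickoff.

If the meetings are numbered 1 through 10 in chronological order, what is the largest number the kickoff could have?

The kickoff must come before the design review and the onboarding — 2 meetings forced after it.
Everything else can be placed before the kickoff in some valid order, so the kickoff can sit as late as position 10 − 2 = 8.

8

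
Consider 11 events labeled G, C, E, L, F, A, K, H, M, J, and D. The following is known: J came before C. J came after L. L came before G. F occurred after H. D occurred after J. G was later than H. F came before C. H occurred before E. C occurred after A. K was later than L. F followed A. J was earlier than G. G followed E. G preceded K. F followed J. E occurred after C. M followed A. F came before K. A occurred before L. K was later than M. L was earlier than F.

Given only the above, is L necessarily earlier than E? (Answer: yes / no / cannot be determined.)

Chain the constraints: L → F → C → E. Each link is directly stated, so L comes before E.

yes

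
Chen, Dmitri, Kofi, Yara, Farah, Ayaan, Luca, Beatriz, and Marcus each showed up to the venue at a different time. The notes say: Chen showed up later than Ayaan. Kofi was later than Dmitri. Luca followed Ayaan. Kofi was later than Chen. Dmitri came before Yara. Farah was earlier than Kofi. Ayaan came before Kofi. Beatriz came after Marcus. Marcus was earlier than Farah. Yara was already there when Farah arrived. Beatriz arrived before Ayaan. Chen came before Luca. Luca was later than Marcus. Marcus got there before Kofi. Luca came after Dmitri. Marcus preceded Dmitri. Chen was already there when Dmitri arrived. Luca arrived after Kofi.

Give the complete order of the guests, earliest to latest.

Marcus, Beatriz, Ayaan, Chen, Dmitri, Yara, Farah, Kofi, Luca

The constraints fix every adjacent pair, so only one ordering works:
Marcus → Beatriz → Ayaan → Chen → Dmitri → Yara → Farah → Kofi → Luca.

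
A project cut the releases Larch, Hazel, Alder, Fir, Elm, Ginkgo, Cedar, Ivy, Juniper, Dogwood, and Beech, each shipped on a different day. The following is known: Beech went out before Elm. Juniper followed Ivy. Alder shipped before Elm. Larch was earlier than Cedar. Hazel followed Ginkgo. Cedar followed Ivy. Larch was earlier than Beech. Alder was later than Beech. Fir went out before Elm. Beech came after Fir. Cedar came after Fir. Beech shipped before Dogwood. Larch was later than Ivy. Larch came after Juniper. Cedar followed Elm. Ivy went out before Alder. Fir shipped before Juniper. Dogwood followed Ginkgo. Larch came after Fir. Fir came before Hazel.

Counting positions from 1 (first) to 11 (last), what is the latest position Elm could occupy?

10

Elm must come before Cedar — 1 release forced after it.
Everything else can be placed before Elm in some valid order, so Elm can sit as late as position 11 − 1 = 10.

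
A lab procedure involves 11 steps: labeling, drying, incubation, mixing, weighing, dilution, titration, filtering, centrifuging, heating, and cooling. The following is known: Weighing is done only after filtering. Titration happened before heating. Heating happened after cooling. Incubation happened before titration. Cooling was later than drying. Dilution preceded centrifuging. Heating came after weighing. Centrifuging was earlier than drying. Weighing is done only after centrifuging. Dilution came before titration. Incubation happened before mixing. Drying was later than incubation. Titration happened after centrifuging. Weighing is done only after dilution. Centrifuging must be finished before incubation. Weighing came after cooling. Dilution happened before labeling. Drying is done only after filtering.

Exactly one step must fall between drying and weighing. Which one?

cooling

Tracing the constraints gives drying → cooling → weighing, so cooling sits after drying and before weighing.
No other step is forced both after drying and before weighing.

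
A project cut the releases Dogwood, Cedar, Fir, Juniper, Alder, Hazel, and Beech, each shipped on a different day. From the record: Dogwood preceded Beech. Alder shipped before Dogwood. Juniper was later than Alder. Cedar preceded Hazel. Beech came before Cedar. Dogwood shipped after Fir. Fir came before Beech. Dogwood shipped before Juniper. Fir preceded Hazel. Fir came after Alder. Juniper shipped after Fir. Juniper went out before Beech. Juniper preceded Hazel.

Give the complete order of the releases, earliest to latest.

The constraints fix every adjacent pair, so only one ordering works:
Alder → Fir → Dogwood → Juniper → Beech → Cedar → Hazel.

Alder, Fir, Dogwood, Juniper, Beech, Cedar, Hazel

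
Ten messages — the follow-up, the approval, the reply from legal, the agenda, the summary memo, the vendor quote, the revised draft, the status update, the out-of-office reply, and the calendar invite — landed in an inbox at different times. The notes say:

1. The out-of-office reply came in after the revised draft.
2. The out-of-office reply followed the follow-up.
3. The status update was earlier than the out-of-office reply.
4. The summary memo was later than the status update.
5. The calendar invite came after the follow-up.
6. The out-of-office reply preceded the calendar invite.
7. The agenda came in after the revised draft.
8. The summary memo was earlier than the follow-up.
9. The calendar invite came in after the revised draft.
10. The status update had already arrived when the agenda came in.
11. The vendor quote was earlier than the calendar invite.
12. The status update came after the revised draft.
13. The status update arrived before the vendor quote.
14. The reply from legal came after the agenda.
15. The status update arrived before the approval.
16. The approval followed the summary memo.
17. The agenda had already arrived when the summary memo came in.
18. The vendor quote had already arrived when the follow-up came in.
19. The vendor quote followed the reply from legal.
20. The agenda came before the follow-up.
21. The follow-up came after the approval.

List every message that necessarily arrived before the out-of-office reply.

Directly stated before the out-of-office reply: the follow-up, the revised draft, and the status update.
The agenda reaches the out-of-office reply via the agenda → the follow-up → the out-of-office reply.
The approval reaches the out-of-office reply via the approval → the follow-up → the out-of-office reply.
The reply from legal reaches the out-of-office reply via the reply from legal → the vendor quote → the follow-up → the out-of-office reply.
Likewise the summary memo and the vendor quote each reach the out-of-office reply by chaining the stated constraints.
No chain forces the calendar invite ahead of the out-of-office reply.

the agenda, the approval, the follow-up, the reply from legal, the revised draft, the status update, the summary memo, the vendor quote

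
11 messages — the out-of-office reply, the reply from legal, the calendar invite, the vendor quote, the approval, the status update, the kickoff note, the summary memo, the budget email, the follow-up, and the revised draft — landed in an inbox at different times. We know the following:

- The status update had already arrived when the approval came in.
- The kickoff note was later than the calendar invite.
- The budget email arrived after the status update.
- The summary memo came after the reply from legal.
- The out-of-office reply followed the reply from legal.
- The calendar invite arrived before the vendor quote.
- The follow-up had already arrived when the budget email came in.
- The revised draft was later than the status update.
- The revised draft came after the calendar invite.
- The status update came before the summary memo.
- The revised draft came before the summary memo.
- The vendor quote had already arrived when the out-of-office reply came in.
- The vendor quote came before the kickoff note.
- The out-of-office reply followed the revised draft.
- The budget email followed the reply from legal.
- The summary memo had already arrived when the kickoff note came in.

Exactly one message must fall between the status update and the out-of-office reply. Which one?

Tracing the constraints gives the status update → the revised draft → the out-of-office reply, so the revised draft sits after the status update and before the out-of-office reply.
No other message is forced both after the status update and before the out-of-office reply.

the revised draft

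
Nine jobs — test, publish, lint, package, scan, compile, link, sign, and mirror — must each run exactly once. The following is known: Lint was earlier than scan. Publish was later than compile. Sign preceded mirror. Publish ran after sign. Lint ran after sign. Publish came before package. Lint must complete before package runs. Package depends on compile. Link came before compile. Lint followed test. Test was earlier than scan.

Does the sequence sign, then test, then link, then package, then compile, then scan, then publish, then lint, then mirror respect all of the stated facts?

no

The constraints require publish before package, but in the proposed sequence package appears ahead of publish. That one violation is enough.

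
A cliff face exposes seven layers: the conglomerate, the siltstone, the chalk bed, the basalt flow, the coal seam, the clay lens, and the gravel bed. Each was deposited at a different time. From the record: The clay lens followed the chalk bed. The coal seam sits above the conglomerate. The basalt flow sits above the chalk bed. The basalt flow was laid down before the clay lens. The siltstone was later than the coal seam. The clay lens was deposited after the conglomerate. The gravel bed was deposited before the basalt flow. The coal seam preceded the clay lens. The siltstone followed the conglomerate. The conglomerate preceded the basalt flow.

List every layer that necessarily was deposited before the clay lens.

Directly stated before the clay lens: the basalt flow, the chalk bed, the coal seam, and the conglomerate.
The gravel bed reaches the clay lens via the gravel bed → the basalt flow → the clay lens.
No chain forces the siltstone ahead of the clay lens.

the basalt flow, the chalk bed, the coal seam, the conglomerate, the gravel bed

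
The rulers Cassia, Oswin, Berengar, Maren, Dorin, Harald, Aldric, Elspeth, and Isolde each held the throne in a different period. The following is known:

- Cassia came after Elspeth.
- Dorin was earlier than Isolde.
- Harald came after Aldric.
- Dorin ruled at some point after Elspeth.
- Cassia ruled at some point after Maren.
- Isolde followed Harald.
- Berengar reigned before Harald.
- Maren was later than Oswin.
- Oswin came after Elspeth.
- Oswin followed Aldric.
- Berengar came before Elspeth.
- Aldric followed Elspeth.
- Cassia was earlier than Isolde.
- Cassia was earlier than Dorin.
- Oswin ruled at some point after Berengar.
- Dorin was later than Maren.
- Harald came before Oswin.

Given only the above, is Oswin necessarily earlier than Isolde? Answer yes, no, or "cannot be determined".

yes

Chain the constraints: Oswin → Maren → Dorin → Isolde. Each link is directly stated, so Oswin comes before Isolde.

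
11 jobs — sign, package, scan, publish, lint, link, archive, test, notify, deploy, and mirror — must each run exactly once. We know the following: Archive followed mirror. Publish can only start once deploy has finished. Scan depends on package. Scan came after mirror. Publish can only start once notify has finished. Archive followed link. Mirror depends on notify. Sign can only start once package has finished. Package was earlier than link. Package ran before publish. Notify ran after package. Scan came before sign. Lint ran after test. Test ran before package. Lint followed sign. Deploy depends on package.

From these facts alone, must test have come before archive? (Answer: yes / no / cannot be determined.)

yes

Chain the constraints: test → package → link → archive. Each link is directly stated, so test comes before archive.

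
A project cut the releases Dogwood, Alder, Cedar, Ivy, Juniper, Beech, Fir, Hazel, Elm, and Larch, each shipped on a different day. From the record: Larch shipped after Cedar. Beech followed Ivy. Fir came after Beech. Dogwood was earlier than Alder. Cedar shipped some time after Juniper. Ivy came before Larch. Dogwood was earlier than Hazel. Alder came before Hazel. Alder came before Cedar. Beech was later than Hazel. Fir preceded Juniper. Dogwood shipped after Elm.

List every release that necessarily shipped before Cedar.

Alder, Beech, Dogwood, Elm, Fir, Hazel, Ivy, Juniper

Directly stated before Cedar: Alder and Juniper.
Beech reaches Cedar via Beech → Fir → Juniper → Cedar.
Dogwood reaches Cedar via Dogwood → Alder → Cedar.
Elm reaches Cedar via Elm → Dogwood → Alder → Cedar.
Likewise Fir, Hazel, and Ivy each reach Cedar by chaining the stated constraints.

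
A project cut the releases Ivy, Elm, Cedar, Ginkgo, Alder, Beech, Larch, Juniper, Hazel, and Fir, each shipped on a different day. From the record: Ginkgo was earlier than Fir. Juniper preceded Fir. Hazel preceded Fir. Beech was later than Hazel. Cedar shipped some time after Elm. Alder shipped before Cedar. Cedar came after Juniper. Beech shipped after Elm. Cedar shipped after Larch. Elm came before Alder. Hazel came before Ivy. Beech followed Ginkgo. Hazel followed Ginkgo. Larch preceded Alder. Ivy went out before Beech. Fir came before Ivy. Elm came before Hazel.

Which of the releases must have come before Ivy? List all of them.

Directly stated before Ivy: Fir and Hazel.
Elm reaches Ivy via Elm → Hazel → Ivy.
Ginkgo reaches Ivy via Ginkgo → Hazel → Ivy.
Juniper reaches Ivy via Juniper → Fir → Ivy.

Elm, Fir, Ginkgo, Hazel, Juniper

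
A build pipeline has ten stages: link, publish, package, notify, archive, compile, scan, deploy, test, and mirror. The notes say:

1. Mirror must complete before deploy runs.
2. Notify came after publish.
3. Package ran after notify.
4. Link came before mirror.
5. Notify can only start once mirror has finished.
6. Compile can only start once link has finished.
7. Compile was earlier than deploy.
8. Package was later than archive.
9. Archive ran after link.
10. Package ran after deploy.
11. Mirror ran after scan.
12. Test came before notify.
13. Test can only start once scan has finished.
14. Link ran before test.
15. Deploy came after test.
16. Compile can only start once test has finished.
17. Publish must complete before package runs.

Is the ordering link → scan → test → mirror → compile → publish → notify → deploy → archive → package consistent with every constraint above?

yes

Check each stated constraint against the proposed order — e.g. test is ahead of deploy; link is ahead of archive. Every pair is in the required order; nothing is violated.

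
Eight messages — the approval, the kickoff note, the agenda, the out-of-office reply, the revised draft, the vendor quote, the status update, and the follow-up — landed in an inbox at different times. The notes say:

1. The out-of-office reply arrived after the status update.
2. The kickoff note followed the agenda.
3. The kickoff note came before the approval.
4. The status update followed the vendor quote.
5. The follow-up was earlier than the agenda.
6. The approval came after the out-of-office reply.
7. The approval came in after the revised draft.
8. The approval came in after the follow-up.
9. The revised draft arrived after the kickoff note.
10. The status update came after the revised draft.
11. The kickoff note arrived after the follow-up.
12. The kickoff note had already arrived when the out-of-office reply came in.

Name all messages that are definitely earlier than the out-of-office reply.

Directly stated before the out-of-office reply: the kickoff note and the status update.
The agenda reaches the out-of-office reply via the agenda → the kickoff note → the out-of-office reply.
The follow-up reaches the out-of-office reply via the follow-up → the kickoff note → the out-of-office reply.
The revised draft reaches the out-of-office reply via the revised draft → the status update → the out-of-office reply.
Likewise the vendor quote reaches the out-of-office reply by chaining the stated constraints.
No chain forces the approval ahead of the out-of-office reply.

the agenda, the follow-up, the kickoff note, the revised draft, the status update, the vendor quote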